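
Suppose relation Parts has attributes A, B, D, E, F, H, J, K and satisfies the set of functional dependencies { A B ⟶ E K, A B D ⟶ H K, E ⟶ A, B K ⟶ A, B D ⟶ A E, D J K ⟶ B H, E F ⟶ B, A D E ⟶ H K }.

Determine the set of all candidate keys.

BDFJ, DEFJ, DFJK

Attributes D, F, J never appear on any right-hand side, so every candidate key must contain {D, F, J}.
{D, F, J}⁺ = {D, F, J}, which is not all of the schema, so we must add further attributes.
{B, D, F, J}⁺: BD→AE adds A, E; ADE→HK adds H, K → {A, B, D, E, F, H, J, K}.
{D, E, F, J}⁺: E→A adds A; EF→B adds B; ADE→HK adds H, K → {A, B, D, E, F, H, J, K}.
{D, F, J, K}⁺: DJK→BH adds B, H; BK→A adds A; BD→AE adds E → {A, B, D, E, F, H, J, K}.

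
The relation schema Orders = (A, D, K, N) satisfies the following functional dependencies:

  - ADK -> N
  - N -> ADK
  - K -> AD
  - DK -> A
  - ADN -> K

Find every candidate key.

{K}, {N}

{K}⁺: K→AD adds A, D; ADK→N adds N → {A, D, K, N}.
{N}⁺: N→ADK adds A, D, K → {A, D, K, N}.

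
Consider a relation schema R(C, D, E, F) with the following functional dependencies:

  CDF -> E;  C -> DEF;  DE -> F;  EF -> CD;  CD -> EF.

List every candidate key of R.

{C}, {D, E}, {E, F}

{C}⁺: C→DEF adds D, E, F → {C, D, E, F}.
{D, E}⁺: DE→F adds F; EF→CD adds C → {C, D, E, F}. Minimal: {E}⁺ = {E}; {D}⁺ = {D} — none reach the full schema.
{E, F}⁺: EF→CD adds C, D → {C, D, E, F}. Minimal: {F}⁺ = {F}; {E}⁺ = {E} — none reach the full schema.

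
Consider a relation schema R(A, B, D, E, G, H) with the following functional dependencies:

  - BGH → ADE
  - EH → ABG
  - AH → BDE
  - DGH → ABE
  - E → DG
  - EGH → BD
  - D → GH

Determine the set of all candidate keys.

{D}, {E}, {A, H}, {B, G, H}

{D}⁺: D→GH adds G, H; DGH→ABE adds A, B, E → {A, B, D, E, G, H}.
{E}⁺: E→DG adds D, G; D→GH adds H; EH→ABG adds A, B → {A, B, D, E, G, H}.
{A, H}⁺: AH→BDE adds B, D, E; E→DG adds G → {A, B, D, E, G, H}. Minimal: {H}⁺ = {H}; {A}⁺ = {A} — none reach the full schema.
{B, G, H}⁺: BGH→ADE adds A, D, E → {A, B, D, E, G, H}. Minimal: {G, H}⁺ = {G, H}; {B, H}⁺ = {B, H}; {B, G}⁺ = {B, G} — none reach the full schema.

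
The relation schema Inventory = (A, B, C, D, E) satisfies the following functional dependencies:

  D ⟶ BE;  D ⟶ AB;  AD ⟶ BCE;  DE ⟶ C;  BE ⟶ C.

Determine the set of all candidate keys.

Attribute D never appears on the right-hand side of any dependency, so D must belong to every candidate key.
{D}⁺ = {A, B, C, D, E}, which is all of the schema, so {D} is the only candidate key.

D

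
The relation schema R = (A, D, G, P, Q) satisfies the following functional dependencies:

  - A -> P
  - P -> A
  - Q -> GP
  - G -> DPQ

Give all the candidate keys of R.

{G}; {Q}

{G}⁺: G→DPQ adds D, P, Q; P→A adds A → {A, D, G, P, Q}.
{Q}⁺: Q→GP adds G, P; G→DPQ adds D; P→A adds A → {A, D, G, P, Q}.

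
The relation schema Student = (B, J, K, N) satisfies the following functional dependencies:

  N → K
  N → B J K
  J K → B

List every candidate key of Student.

Attribute N never appears on the right-hand side of any dependency, so N must belong to every candidate key.
{N}⁺ = {B, J, K, N}, which is all of the schema, so {N} is the only candidate key.

{N}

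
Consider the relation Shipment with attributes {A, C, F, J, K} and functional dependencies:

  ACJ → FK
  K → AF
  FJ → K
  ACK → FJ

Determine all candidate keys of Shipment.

{C, K}, {A, C, J}, {C, F, J}

Attribute C never appears on the right-hand side of any dependency, so C must belong to every candidate key.
{C}⁺ = {C}, which is not all of the schema, so we must add further attributes.
{C, K}⁺: K→AF adds A, F; ACK→FJ adds J → {A, C, F, J, K}. Minimal: {K}⁺ = {A, F, K}; {C}⁺ = {C} — none reach the full schema.
{A, C, J}⁺: ACJ→FK adds F, K → {A, C, F, J, K}. Minimal: {C, J}⁺ = {C, J}; {A, J}⁺ = {A, J}; {A, C}⁺ = {A, C} — none reach the full schema.
{C, F, J}⁺: FJ→K adds K; K→AF adds A → {A, C, F, J, K}. Minimal: {F, J}⁺ = {A, F, J, K}; {C, J}⁺ = {C, J}; {C, F}⁺ = {C, F} — none reach the full schema.
Any other superkey contains one of these as a subset, so there are no further candidate keys.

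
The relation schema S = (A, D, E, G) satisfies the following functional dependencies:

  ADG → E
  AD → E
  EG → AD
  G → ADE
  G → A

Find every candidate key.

Attribute G never appears on the right-hand side of any dependency, so G must belong to every candidate key.
{G}⁺ = {A, D, E, G}, which is all of the schema, so {G} is the only candidate key.

(G)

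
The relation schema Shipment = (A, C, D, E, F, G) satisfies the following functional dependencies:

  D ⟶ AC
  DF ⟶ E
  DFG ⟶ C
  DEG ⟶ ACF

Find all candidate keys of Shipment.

{D, E, G}, {D, F, G}

{D, E, G}⁺: D→AC adds A, C; DEG→ACF adds F → {A, C, D, E, F, G}.
{D, F, G}⁺: D→AC adds A, C; DF→E adds E → {A, C, D, E, F, G}.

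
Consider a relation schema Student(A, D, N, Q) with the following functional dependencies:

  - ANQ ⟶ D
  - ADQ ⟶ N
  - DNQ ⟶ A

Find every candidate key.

Attribute Q never appears on the right-hand side of any dependency, so Q must belong to every candidate key.
{Q}⁺ = {Q}, which is not all of the schema, so we must add further attributes.
{A, D, Q}⁺: ADQ→N adds N → {A, D, N, Q}. Minimal: {D, Q}⁺ = {D, Q}; {A, Q}⁺ = {A, Q}; {A, D}⁺ = {A, D} — none reach the full schema.
{A, N, Q}⁺: ANQ→D adds D → {A, D, N, Q}. Minimal: {N, Q}⁺ = {N, Q}; {A, Q}⁺ = {A, Q}; {A, N}⁺ = {A, N} — none reach the full schema.
{D, N, Q}⁺: DNQ→A adds A → {A, D, N, Q}. Minimal: {N, Q}⁺ = {N, Q}; {D, Q}⁺ = {D, Q}; {D, N}⁺ = {D, N} — none reach the full schema.

(A, D, Q); (A, N, Q); (D, N, Q)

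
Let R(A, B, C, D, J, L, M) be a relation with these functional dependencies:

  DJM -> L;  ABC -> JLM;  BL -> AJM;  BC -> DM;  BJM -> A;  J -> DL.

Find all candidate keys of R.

{A, B, C}⁺: ABC→JLM adds J, L, M; BC→DM adds D → {A, B, C, D, J, L, M}. Minimal: {B, C}⁺ = {B, C, D, M}; {A, C}⁺ = {A, C}; {A, B}⁺ = {A, B} — none reach the full schema.
{B, C, J}⁺: BC→DM adds D, M; BJM→A adds A; J→DL adds L → {A, B, C, D, J, L, M}. Minimal: {C, J}⁺ = {C, D, J, L}; {B, J}⁺ = {A, B, D, J, L, M}; {B, C}⁺ = {B, C, D, M} — none reach the full schema.
{B, C, L}⁺: BL→AJM adds A, J, M; BC→DM adds D → {A, B, C, D, J, L, M}. Minimal: {C, L}⁺ = {C, L}; {B, L}⁺ = {A, B, D, J, L, M}; {B, C}⁺ = {B, C, D, M} — none reach the full schema.
Any other superkey contains one of these as a subset, so there are no further candidate keys.

ABC, BCJ, BCL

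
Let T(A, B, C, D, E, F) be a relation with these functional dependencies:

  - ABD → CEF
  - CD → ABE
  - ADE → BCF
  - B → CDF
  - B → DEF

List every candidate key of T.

{B}⁺: B→CDF adds C, D, F; B→DEF adds E; CD→ABE adds A → {A, B, C, D, E, F}.
{C, D}⁺: CD→ABE adds A, B, E; ADE→BCF adds F → {A, B, C, D, E, F}. Minimal: {D}⁺ = {D}; {C}⁺ = {C} — none reach the full schema.
{A, D, E}⁺: ADE→BCF adds B, C, F → {A, B, C, D, E, F}. Minimal: {D, E}⁺ = {D, E}; {A, E}⁺ = {A, E}; {A, D}⁺ = {A, D} — none reach the full schema.

{B}, {C, D}, {A, D, E}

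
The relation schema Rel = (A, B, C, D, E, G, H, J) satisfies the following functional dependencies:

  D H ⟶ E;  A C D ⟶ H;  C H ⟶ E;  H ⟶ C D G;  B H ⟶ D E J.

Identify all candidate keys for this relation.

{A, B, H}, {A, B, C, D}

Attributes A, B never appear on any right-hand side, so every candidate key must contain {A, B}.
{A, B}⁺ = {A, B}, which is not all of the schema, so we must add further attributes.
{A, B, H}⁺: H→CDG adds C, D, G; BH→DEJ adds E, J → {A, B, C, D, E, G, H, J}. Minimal: {B, H}⁺ = {B, C, D, E, G, H, J}; {A, H}⁺ = {A, C, D, E, G, H}; {A, B}⁺ = {A, B} — none reach the full schema.
{A, B, C, D}⁺: ACD→H adds H; CH→E adds E; H→CDG adds G; BH→DEJ adds J → {A, B, C, D, E, G, H, J}. Minimal: {B, C, D}⁺ = {B, C, D}; {A, C, D}⁺ = {A, C, D, E, G, H}; {A, B, D}⁺ = {A, B, D}; … — none reach the full schema.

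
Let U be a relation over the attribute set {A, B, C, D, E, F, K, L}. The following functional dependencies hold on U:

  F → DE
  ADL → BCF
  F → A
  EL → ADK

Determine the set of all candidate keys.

{E, L}; {F, L}; {A, D, L}

Attribute L never appears on the right-hand side of any dependency, so L must belong to every candidate key.
{L}⁺ = {L}, which is not all of the schema, so we must add further attributes.
{E, L}⁺: EL→ADK adds A, D, K; ADL→BCF adds B, C, F → {A, B, C, D, E, F, K, L}. Minimal: {L}⁺ = {L}; {E}⁺ = {E} — none reach the full schema.
{F, L}⁺: F→DE adds D, E; F→A adds A; EL→ADK adds K; ADL→BCF adds B, C → {A, B, C, D, E, F, K, L}. Minimal: {L}⁺ = {L}; {F}⁺ = {A, D, E, F} — none reach the full schema.
{A, D, L}⁺: ADL→BCF adds B, C, F; F→DE adds E; EL→ADK adds K → {A, B, C, D, E, F, K, L}. Minimal: {D, L}⁺ = {D, L}; {A, L}⁺ = {A, L}; {A, D}⁺ = {A, D} — none reach the full schema.
Any other superkey contains one of these as a subset, so there are no further candidate keys.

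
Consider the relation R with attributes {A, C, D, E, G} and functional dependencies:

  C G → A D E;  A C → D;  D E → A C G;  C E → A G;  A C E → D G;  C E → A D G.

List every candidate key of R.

(C, E), (C, G), (D, E)

{C, E}⁺: CE→AG adds A, G; ACE→DG adds D → {A, C, D, E, G}. Minimal: {E}⁺ = {E}; {C}⁺ = {C} — none reach the full schema.
{C, G}⁺: CG→ADE adds A, D, E → {A, C, D, E, G}. Minimal: {G}⁺ = {G}; {C}⁺ = {C} — none reach the full schema.
{D, E}⁺: DE→ACG adds A, C, G → {A, C, D, E, G}. Minimal: {E}⁺ = {E}; {D}⁺ = {D} — none reach the full schema.
Any other superkey contains one of these as a subset, so there are no further candidate keys.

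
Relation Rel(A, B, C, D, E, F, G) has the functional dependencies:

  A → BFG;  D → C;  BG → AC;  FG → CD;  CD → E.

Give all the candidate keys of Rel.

{A}, {B, G}

{A}⁺: A→BFG adds B, F, G; BG→AC adds C; FG→CD adds D; CD→E adds E → {A, B, C, D, E, F, G}.
{B, G}⁺: BG→AC adds A, C; A→BFG adds F; FG→CD adds D; CD→E adds E → {A, B, C, D, E, F, G}.
Any other superkey contains one of these as a subset, so there are no further candidate keys.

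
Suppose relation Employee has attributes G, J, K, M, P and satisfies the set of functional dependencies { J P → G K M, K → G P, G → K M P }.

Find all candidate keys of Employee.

{G, J}, {J, K}, {J, P}

{G, J}⁺: G→KMP adds K, M, P → {G, J, K, M, P}.
{J, K}⁺: K→GP adds G, P; G→KMP adds M → {G, J, K, M, P}.
{J, P}⁺: JP→GKM adds G, K, M → {G, J, K, M, P}.
Any other superkey contains one of these as a subset, so there are no further candidate keys.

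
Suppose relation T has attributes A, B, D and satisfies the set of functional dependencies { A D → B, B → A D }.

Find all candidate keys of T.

{B}⁺: B→AD adds A, D → {A, B, D}.
{A, D}⁺: AD→B adds B → {A, B, D}. Minimal: {D}⁺ = {D}; {A}⁺ = {A} — none reach the full schema.
Any other superkey contains one of these as a subset, so there are no further candidate keys.

{B}, {A, D}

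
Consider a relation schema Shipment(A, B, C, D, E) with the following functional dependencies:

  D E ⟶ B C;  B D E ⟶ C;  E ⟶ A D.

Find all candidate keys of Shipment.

E

{E}⁺: E→AD adds A, D; DE→BC adds B, C → {A, B, C, D, E}.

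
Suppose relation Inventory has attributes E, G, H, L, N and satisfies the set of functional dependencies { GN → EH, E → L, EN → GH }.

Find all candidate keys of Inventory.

EN, GN

Attribute N never appears on the right-hand side of any dependency, so N must belong to every candidate key.
{N}⁺ = {N}, which is not all of the schema, so we must add further attributes.
{E, N}⁺: E→L adds L; EN→GH adds G, H → {E, G, H, L, N}. Minimal: {N}⁺ = {N}; {E}⁺ = {E, L} — none reach the full schema.
{G, N}⁺: GN→EH adds E, H; E→L adds L → {E, G, H, L, N}. Minimal: {N}⁺ = {N}; {G}⁺ = {G} — none reach the full schema.
Any other superkey contains one of these as a subset, so there are no further candidate keys.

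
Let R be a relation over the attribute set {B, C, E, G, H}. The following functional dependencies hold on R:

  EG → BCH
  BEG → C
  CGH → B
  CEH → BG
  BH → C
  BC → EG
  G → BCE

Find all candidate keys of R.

{G}; {B, C}; {B, H}; {C, E, H}

{G}⁺: G→BCE adds B, C, E; EG→BCH adds H → {B, C, E, G, H}.
{B, C}⁺: BC→EG adds E, G; EG→BCH adds H → {B, C, E, G, H}. Minimal: {C}⁺ = {C}; {B}⁺ = {B} — none reach the full schema.
{B, H}⁺: BH→C adds C; BC→EG adds E, G → {B, C, E, G, H}. Minimal: {H}⁺ = {H}; {B}⁺ = {B} — none reach the full schema.
{C, E, H}⁺: CEH→BG adds B, G → {B, C, E, G, H}. Minimal: {E, H}⁺ = {E, H}; {C, H}⁺ = {C, H}; {C, E}⁺ = {C, E} — none reach the full schema.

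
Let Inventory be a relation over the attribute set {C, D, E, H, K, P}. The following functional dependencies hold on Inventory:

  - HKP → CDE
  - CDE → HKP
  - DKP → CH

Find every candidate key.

{C, D, E}⁺: CDE→HKP adds H, K, P → {C, D, E, H, K, P}. Minimal: {D, E}⁺ = {D, E}; {C, E}⁺ = {C, E}; {C, D}⁺ = {C, D} — none reach the full schema.
{D, K, P}⁺: DKP→CH adds C, H; HKP→CDE adds E → {C, D, E, H, K, P}. Minimal: {K, P}⁺ = {K, P}; {D, P}⁺ = {D, P}; {D, K}⁺ = {D, K} — none reach the full schema.
{H, K, P}⁺: HKP→CDE adds C, D, E → {C, D, E, H, K, P}. Minimal: {K, P}⁺ = {K, P}; {H, P}⁺ = {H, P}; {H, K}⁺ = {H, K} — none reach the full schema.

CDE, DKP, HKP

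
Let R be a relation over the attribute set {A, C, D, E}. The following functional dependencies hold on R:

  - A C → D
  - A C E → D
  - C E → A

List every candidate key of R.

Attributes C, E never appear on any right-hand side, so every candidate key must contain {C, E}.
{C, E}⁺ = {A, C, D, E}, which is all of the schema, so {C, E} is the only candidate key.

(C, E)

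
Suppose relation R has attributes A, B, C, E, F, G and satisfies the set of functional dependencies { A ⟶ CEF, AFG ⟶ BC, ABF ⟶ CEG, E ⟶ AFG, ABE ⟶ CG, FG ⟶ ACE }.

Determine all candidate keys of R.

{A}⁺: A→CEF adds C, E, F; E→AFG adds G; AFG→BC adds B → {A, B, C, E, F, G}.
{E}⁺: E→AFG adds A, F, G; FG→ACE adds C; AFG→BC adds B → {A, B, C, E, F, G}.
{F, G}⁺: FG→ACE adds A, C, E; AFG→BC adds B → {A, B, C, E, F, G}. Minimal: {G}⁺ = {G}; {F}⁺ = {F} — none reach the full schema.

A; E; FG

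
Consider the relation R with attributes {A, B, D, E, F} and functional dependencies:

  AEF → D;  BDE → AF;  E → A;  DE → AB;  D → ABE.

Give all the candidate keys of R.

D; EF

{D}⁺: D→ABE adds A, B, E; BDE→AF adds F → {A, B, D, E, F}.
{E, F}⁺: E→A adds A; AEF→D adds D; DE→AB adds B → {A, B, D, E, F}. Minimal: {F}⁺ = {F}; {E}⁺ = {A, E} — none reach the full schema.
Any other superkey contains one of these as a subset, so there are no further candidate keys.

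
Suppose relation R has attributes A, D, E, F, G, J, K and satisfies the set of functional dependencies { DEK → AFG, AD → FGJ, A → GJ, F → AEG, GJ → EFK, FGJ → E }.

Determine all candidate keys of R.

(A, D), (D, F), (D, E, K), (D, G, J)

Attribute D never appears on the right-hand side of any dependency, so D must belong to every candidate key.
{D}⁺ = {D}, which is not all of the schema, so we must add further attributes.
{A, D}⁺: AD→FGJ adds F, G, J; F→AEG adds E; GJ→EFK adds K → {A, D, E, F, G, J, K}. Minimal: {D}⁺ = {D}; {A}⁺ = {A, E, F, G, J, K} — none reach the full schema.
{D, F}⁺: F→AEG adds A, E, G; AD→FGJ adds J; GJ→EFK adds K → {A, D, E, F, G, J, K}. Minimal: {F}⁺ = {A, E, F, G, J, K}; {D}⁺ = {D} — none reach the full schema.
{D, E, K}⁺: DEK→AFG adds A, F, G; AD→FGJ adds J → {A, D, E, F, G, J, K}. Minimal: {E, K}⁺ = {E, K}; {D, K}⁺ = {D, K}; {D, E}⁺ = {D, E} — none reach the full schema.
{D, G, J}⁺: GJ→EFK adds E, F, K; DEK→AFG adds A → {A, D, E, F, G, J, K}. Minimal: {G, J}⁺ = {A, E, F, G, J, K}; {D, J}⁺ = {D, J}; {D, G}⁺ = {D, G} — none reach the full schema.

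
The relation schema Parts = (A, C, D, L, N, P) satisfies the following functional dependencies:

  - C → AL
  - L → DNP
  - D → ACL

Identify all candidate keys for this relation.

{C}⁺: C→AL adds A, L; L→DNP adds D, N, P → {A, C, D, L, N, P}.
{D}⁺: D→ACL adds A, C, L; L→DNP adds N, P → {A, C, D, L, N, P}.
{L}⁺: L→DNP adds D, N, P; D→ACL adds A, C → {A, C, D, L, N, P}.
Any other superkey contains one of these as a subset, so there are no further candidate keys.

C; D; L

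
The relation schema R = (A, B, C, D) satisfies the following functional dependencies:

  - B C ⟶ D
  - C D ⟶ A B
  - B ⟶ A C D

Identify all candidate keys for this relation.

{B}⁺: B→ACD adds A, C, D → {A, B, C, D}.
{C, D}⁺: CD→AB adds A, B → {A, B, C, D}. Minimal: {D}⁺ = {D}; {C}⁺ = {C} — none reach the full schema.
Any other superkey contains one of these as a subset, so there are no further candidate keys.

{B}, {C, D}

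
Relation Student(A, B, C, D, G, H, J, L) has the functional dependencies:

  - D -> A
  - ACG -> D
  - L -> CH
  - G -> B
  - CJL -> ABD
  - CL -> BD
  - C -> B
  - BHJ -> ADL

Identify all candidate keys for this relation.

Attributes G, J never appear on any right-hand side, so every candidate key must contain {G, J}.
{G, J}⁺ = {B, G, J}, which is not all of the schema, so we must add further attributes.
{G, H, J}⁺: G→B adds B; BHJ→ADL adds A, D, L; L→CH adds C → {A, B, C, D, G, H, J, L}. Minimal: {H, J}⁺ = {H, J}; {G, J}⁺ = {B, G, J}; {G, H}⁺ = {B, G, H} — none reach the full schema.
{G, J, L}⁺: L→CH adds C, H; G→B adds B; CJL→ABD adds A, D → {A, B, C, D, G, H, J, L}. Minimal: {J, L}⁺ = {A, B, C, D, H, J, L}; {G, L}⁺ = {A, B, C, D, G, H, L}; {G, J}⁺ = {B, G, J} — none reach the full schema.
Any other superkey contains one of these as a subset, so there are no further candidate keys.

{G, H, J}; {G, J, L}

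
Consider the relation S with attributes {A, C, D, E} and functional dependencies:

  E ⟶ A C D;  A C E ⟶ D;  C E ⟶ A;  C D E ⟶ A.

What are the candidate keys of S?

(E)

Attribute E never appears on the right-hand side of any dependency, so E must belong to every candidate key.
{E}⁺ = {A, C, D, E}, which is all of the schema, so {E} is the only candidate key.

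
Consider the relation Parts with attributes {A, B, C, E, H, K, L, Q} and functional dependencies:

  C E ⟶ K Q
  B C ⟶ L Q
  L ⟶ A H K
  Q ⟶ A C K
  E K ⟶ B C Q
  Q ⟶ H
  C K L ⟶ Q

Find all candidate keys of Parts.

Attribute E never appears on the right-hand side of any dependency, so E must belong to every candidate key.
{E}⁺ = {E}, which is not all of the schema, so we must add further attributes.
{C, E}⁺: CE→KQ adds K, Q; Q→ACK adds A; EK→BCQ adds B; Q→H adds H; BC→LQ adds L → {A, B, C, E, H, K, L, Q}. Minimal: {E}⁺ = {E}; {C}⁺ = {C} — none reach the full schema.
{E, K}⁺: EK→BCQ adds B, C, Q; Q→H adds H; BC→LQ adds L; L→AHK adds A → {A, B, C, E, H, K, L, Q}. Minimal: {K}⁺ = {K}; {E}⁺ = {E} — none reach the full schema.
{E, L}⁺: L→AHK adds A, H, K; EK→BCQ adds B, C, Q → {A, B, C, E, H, K, L, Q}. Minimal: {L}⁺ = {A, H, K, L}; {E}⁺ = {E} — none reach the full schema.
{E, Q}⁺: Q→ACK adds A, C, K; EK→BCQ adds B; Q→H adds H; BC→LQ adds L → {A, B, C, E, H, K, L, Q}. Minimal: {Q}⁺ = {A, C, H, K, Q}; {E}⁺ = {E} — none reach the full schema.

CE, EK, EL, EQ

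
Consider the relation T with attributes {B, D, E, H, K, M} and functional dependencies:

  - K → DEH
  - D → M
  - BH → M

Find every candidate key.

{B, K}

Attributes B, K never appear on any right-hand side, so every candidate key must contain {B, K}.
{B, K}⁺ = {B, D, E, H, K, M}, which is all of the schema, so {B, K} is the only candidate key.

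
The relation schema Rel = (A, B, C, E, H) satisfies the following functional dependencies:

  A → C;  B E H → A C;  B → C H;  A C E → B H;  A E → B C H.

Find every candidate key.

AE, BE

{A, E}⁺: A→C adds C; ACE→BH adds B, H → {A, B, C, E, H}. Minimal: {E}⁺ = {E}; {A}⁺ = {A, C} — none reach the full schema.
{B, E}⁺: B→CH adds C, H; BEH→AC adds A → {A, B, C, E, H}. Minimal: {E}⁺ = {E}; {B}⁺ = {B, C, H} — none reach the full schema.
Any other superkey contains one of these as a subset, so there are no further candidate keys.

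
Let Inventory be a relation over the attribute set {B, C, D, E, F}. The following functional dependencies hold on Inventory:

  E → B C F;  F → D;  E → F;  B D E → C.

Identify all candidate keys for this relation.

{E}

Attribute E never appears on the right-hand side of any dependency, so E must belong to every candidate key.
{E}⁺ = {B, C, D, E, F}, which is all of the schema, so {E} is the only candidate key.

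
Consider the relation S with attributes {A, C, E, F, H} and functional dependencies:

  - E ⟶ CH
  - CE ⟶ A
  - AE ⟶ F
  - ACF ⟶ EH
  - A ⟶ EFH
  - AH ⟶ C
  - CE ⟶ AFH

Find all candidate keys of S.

{A}⁺: A→EFH adds E, F, H; AH→C adds C → {A, C, E, F, H}.
{E}⁺: E→CH adds C, H; CE→A adds A; AE→F adds F → {A, C, E, F, H}.

A, E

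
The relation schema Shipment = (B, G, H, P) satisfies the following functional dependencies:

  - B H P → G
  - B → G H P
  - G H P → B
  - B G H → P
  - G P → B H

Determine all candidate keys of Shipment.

{B}, {G, P}

{B}⁺: B→GHP adds G, H, P → {B, G, H, P}.
{G, P}⁺: GP→BH adds B, H → {B, G, H, P}.
Any other superkey contains one of these as a subset, so there are no further candidate keys.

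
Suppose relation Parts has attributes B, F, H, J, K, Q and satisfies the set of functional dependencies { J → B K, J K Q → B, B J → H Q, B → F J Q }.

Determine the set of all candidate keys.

{B}⁺: B→FJQ adds F, J, Q; J→BK adds K; BJ→HQ adds H → {B, F, H, J, K, Q}.
{J}⁺: J→BK adds B, K; BJ→HQ adds H, Q; B→FJQ adds F → {B, F, H, J, K, Q}.

B, J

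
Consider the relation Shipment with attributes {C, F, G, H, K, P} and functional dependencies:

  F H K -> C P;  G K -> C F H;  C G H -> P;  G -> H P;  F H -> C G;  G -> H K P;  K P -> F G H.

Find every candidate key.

{G}⁺: G→HP adds H, P; G→HKP adds K; KP→FGH adds F; FHK→CP adds C → {C, F, G, H, K, P}.
{F, H}⁺: FH→CG adds C, G; G→HKP adds K, P → {C, F, G, H, K, P}.
{K, P}⁺: KP→FGH adds F, G, H; FHK→CP adds C → {C, F, G, H, K, P}.
Any other superkey contains one of these as a subset, so there are no further candidate keys.

{G}; {F, H}; {K, P}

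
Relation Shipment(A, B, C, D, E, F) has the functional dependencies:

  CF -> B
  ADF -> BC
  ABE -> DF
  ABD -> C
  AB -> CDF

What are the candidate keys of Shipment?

(A, B, E); (A, C, E, F); (A, D, E, F)

{A, B, E}⁺: ABE→DF adds D, F; ABD→C adds C → {A, B, C, D, E, F}. Minimal: {B, E}⁺ = {B, E}; {A, E}⁺ = {A, E}; {A, B}⁺ = {A, B, C, D, F} — none reach the full schema.
{A, C, E, F}⁺: CF→B adds B; ABE→DF adds D → {A, B, C, D, E, F}. Minimal: {C, E, F}⁺ = {B, C, E, F}; {A, E, F}⁺ = {A, E, F}; {A, C, F}⁺ = {A, B, C, D, F}; … — none reach the full schema.
{A, D, E, F}⁺: ADF→BC adds B, C → {A, B, C, D, E, F}. Minimal: {D, E, F}⁺ = {D, E, F}; {A, E, F}⁺ = {A, E, F}; {A, D, F}⁺ = {A, B, C, D, F}; … — none reach the full schema.
Any other superkey contains one of these as a subset, so there are no further candidate keys.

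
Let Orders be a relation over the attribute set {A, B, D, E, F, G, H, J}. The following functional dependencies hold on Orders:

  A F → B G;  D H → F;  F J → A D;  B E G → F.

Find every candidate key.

Attributes E, H, J never appear on any right-hand side, so every candidate key must contain {E, H, J}.
{E, H, J}⁺ = {E, H, J}, which is not all of the schema, so we must add further attributes.
{D, E, H, J}⁺: DH→F adds F; FJ→AD adds A; AF→BG adds B, G → {A, B, D, E, F, G, H, J}.
{E, F, H, J}⁺: FJ→AD adds A, D; AF→BG adds B, G → {A, B, D, E, F, G, H, J}.
{B, E, G, H, J}⁺: BEG→F adds F; FJ→AD adds A, D → {A, B, D, E, F, G, H, J}.

DEHJ, EFHJ, BEGHJ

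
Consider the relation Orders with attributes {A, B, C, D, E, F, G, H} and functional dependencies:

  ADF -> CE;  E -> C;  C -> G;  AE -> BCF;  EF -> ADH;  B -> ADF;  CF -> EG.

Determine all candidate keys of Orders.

{B}⁺: B→ADF adds A, D, F; ADF→CE adds C, E; C→G adds G; EF→ADH adds H → {A, B, C, D, E, F, G, H}.
{A, E}⁺: E→C adds C; C→G adds G; AE→BCF adds B, F; EF→ADH adds D, H → {A, B, C, D, E, F, G, H}. Minimal: {E}⁺ = {C, E, G}; {A}⁺ = {A} — none reach the full schema.
{C, F}⁺: C→G adds G; CF→EG adds E; EF→ADH adds A, D, H; AE→BCF adds B → {A, B, C, D, E, F, G, H}. Minimal: {F}⁺ = {F}; {C}⁺ = {C, G} — none reach the full schema.
{E, F}⁺: E→C adds C; C→G adds G; EF→ADH adds A, D, H; AE→BCF adds B → {A, B, C, D, E, F, G, H}. Minimal: {F}⁺ = {F}; {E}⁺ = {C, E, G} — none reach the full schema.
{A, D, F}⁺: ADF→CE adds C, E; C→G adds G; AE→BCF adds B; EF→ADH adds H → {A, B, C, D, E, F, G, H}. Minimal: {D, F}⁺ = {D, F}; {A, F}⁺ = {A, F}; {A, D}⁺ = {A, D} — none reach the full schema.
Any other superkey contains one of these as a subset, so there are no further candidate keys.

{B}; {A, E}; {C, F}; {E, F}; {A, D, F}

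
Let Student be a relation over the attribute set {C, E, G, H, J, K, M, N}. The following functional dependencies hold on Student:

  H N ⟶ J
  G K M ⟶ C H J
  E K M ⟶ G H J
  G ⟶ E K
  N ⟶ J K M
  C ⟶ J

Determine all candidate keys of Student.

{E, N}, {G, N}

Attribute N never appears on the right-hand side of any dependency, so N must belong to every candidate key.
{N}⁺ = {J, K, M, N}, which is not all of the schema, so we must add further attributes.
{E, N}⁺: N→JKM adds J, K, M; EKM→GHJ adds G, H; GKM→CHJ adds C → {C, E, G, H, J, K, M, N}. Minimal: {N}⁺ = {J, K, M, N}; {E}⁺ = {E} — none reach the full schema.
{G, N}⁺: G→EK adds E, K; N→JKM adds J, M; GKM→CHJ adds C, H → {C, E, G, H, J, K, M, N}. Minimal: {N}⁺ = {J, K, M, N}; {G}⁺ = {E, G, K} — none reach the full schema.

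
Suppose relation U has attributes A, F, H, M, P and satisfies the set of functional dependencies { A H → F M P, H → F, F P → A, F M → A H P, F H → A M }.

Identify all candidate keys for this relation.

{H}⁺: H→F adds F; FH→AM adds A, M; AH→FMP adds P → {A, F, H, M, P}.
{F, M}⁺: FM→AHP adds A, H, P → {A, F, H, M, P}. Minimal: {M}⁺ = {M}; {F}⁺ = {F} — none reach the full schema.

{H}, {F, M}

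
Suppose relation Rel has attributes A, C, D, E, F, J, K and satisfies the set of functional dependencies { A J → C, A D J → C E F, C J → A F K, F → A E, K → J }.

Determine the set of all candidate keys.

{A, D, J}, {A, D, K}, {C, D, J}, {C, D, K}, {D, F, J}, {D, F, K}

{A, D, J}⁺: AJ→C adds C; ADJ→CEF adds E, F; CJ→AFK adds K → {A, C, D, E, F, J, K}. Minimal: {D, J}⁺ = {D, J}; {A, J}⁺ = {A, C, E, F, J, K}; {A, D}⁺ = {A, D} — none reach the full schema.
{A, D, K}⁺: K→J adds J; AJ→C adds C; ADJ→CEF adds E, F → {A, C, D, E, F, J, K}. Minimal: {D, K}⁺ = {D, J, K}; {A, K}⁺ = {A, C, E, F, J, K}; {A, D}⁺ = {A, D} — none reach the full schema.
{C, D, J}⁺: CJ→AFK adds A, F, K; F→AE adds E → {A, C, D, E, F, J, K}. Minimal: {D, J}⁺ = {D, J}; {C, J}⁺ = {A, C, E, F, J, K}; {C, D}⁺ = {C, D} — none reach the full schema.
{C, D, K}⁺: K→J adds J; CJ→AFK adds A, F; F→AE adds E → {A, C, D, E, F, J, K}. Minimal: {D, K}⁺ = {D, J, K}; {C, K}⁺ = {A, C, E, F, J, K}; {C, D}⁺ = {C, D} — none reach the full schema.
{D, F, J}⁺: F→AE adds A, E; AJ→C adds C; CJ→AFK adds K → {A, C, D, E, F, J, K}. Minimal: {F, J}⁺ = {A, C, E, F, J, K}; {D, J}⁺ = {D, J}; {D, F}⁺ = {A, D, E, F} — none reach the full schema.
{D, F, K}⁺: F→AE adds A, E; K→J adds J; AJ→C adds C → {A, C, D, E, F, J, K}. Minimal: {F, K}⁺ = {A, C, E, F, J, K}; {D, K}⁺ = {D, J, K}; {D, F}⁺ = {A, D, E, F} — none reach the full schema.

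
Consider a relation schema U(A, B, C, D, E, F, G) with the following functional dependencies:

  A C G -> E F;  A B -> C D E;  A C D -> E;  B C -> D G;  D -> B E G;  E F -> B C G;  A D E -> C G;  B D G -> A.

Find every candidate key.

{D}⁺: D→BEG adds B, E, G; BDG→A adds A; AB→CDE adds C; ACG→EF adds F → {A, B, C, D, E, F, G}.
{A, B}⁺: AB→CDE adds C, D, E; BC→DG adds G; ACG→EF adds F → {A, B, C, D, E, F, G}. Minimal: {B}⁺ = {B}; {A}⁺ = {A} — none reach the full schema.
{B, C}⁺: BC→DG adds D, G; D→BEG adds E; BDG→A adds A; ACG→EF adds F → {A, B, C, D, E, F, G}. Minimal: {C}⁺ = {C}; {B}⁺ = {B} — none reach the full schema.
{E, F}⁺: EF→BCG adds B, C, G; BC→DG adds D; BDG→A adds A → {A, B, C, D, E, F, G}. Minimal: {F}⁺ = {F}; {E}⁺ = {E} — none reach the full schema.
{A, C, G}⁺: ACG→EF adds E, F; EF→BCG adds B; AB→CDE adds D → {A, B, C, D, E, F, G}. Minimal: {C, G}⁺ = {C, G}; {A, G}⁺ = {A, G}; {A, C}⁺ = {A, C} — none reach the full schema.
Any other superkey contains one of these as a subset, so there are no further candidate keys.

{D}, {A, B}, {B, C}, {E, F}, {A, C, G}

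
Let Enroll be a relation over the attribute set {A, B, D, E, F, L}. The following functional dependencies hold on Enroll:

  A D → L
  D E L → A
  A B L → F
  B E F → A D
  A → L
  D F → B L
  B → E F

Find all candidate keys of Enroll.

{B}⁺: B→EF adds E, F; BEF→AD adds A, D; A→L adds L → {A, B, D, E, F, L}.
{D, F}⁺: DF→BL adds B, L; B→EF adds E; DEL→A adds A → {A, B, D, E, F, L}.
Any other superkey contains one of these as a subset, so there are no further candidate keys.

(B), (D, F)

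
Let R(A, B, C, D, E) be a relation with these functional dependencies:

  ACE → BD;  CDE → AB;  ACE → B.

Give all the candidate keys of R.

{A, C, E}, {C, D, E}

Attributes C, E never appear on any right-hand side, so every candidate key must contain {C, E}.
{C, E}⁺ = {C, E}, which is not all of the schema, so we must add further attributes.
{A, C, E}⁺: ACE→BD adds B, D → {A, B, C, D, E}. Minimal: {C, E}⁺ = {C, E}; {A, E}⁺ = {A, E}; {A, C}⁺ = {A, C} — none reach the full schema.
{C, D, E}⁺: CDE→AB adds A, B → {A, B, C, D, E}. Minimal: {D, E}⁺ = {D, E}; {C, E}⁺ = {C, E}; {C, D}⁺ = {C, D} — none reach the full schema.
Any other superkey contains one of these as a subset, so there are no further candidate keys.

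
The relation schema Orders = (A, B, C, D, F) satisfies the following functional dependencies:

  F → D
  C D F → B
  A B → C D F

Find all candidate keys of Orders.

Attribute A never appears on the right-hand side of any dependency, so A must belong to every candidate key.
{A}⁺ = {A}, which is not all of the schema, so we must add further attributes.
{A, B}⁺: AB→CDF adds C, D, F → {A, B, C, D, F}. Minimal: {B}⁺ = {B}; {A}⁺ = {A} — none reach the full schema.
{A, C, F}⁺: F→D adds D; CDF→B adds B → {A, B, C, D, F}. Minimal: {C, F}⁺ = {B, C, D, F}; {A, F}⁺ = {A, D, F}; {A, C}⁺ = {A, C} — none reach the full schema.

AB, ACF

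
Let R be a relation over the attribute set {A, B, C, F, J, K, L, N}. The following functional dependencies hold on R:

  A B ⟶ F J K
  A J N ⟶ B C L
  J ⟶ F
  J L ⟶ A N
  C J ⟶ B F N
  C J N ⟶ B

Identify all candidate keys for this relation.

JL, ABC, ABL, ABN, ACJ, AJN

{J, L}⁺: J→F adds F; JL→AN adds A, N; AJN→BCL adds B, C; AB→FJK adds K → {A, B, C, F, J, K, L, N}. Minimal: {L}⁺ = {L}; {J}⁺ = {F, J} — none reach the full schema.
{A, B, C}⁺: AB→FJK adds F, J, K; CJ→BFN adds N; AJN→BCL adds L → {A, B, C, F, J, K, L, N}. Minimal: {B, C}⁺ = {B, C}; {A, C}⁺ = {A, C}; {A, B}⁺ = {A, B, F, J, K} — none reach the full schema.
{A, B, L}⁺: AB→FJK adds F, J, K; JL→AN adds N; AJN→BCL adds C → {A, B, C, F, J, K, L, N}. Minimal: {B, L}⁺ = {B, L}; {A, L}⁺ = {A, L}; {A, B}⁺ = {A, B, F, J, K} — none reach the full schema.
{A, B, N}⁺: AB→FJK adds F, J, K; AJN→BCL adds C, L → {A, B, C, F, J, K, L, N}. Minimal: {B, N}⁺ = {B, N}; {A, N}⁺ = {A, N}; {A, B}⁺ = {A, B, F, J, K} — none reach the full schema.
{A, C, J}⁺: J→F adds F; CJ→BFN adds B, N; AB→FJK adds K; AJN→BCL adds L → {A, B, C, F, J, K, L, N}. Minimal: {C, J}⁺ = {B, C, F, J, N}; {A, J}⁺ = {A, F, J}; {A, C}⁺ = {A, C} — none reach the full schema.
{A, J, N}⁺: AJN→BCL adds B, C, L; J→F adds F; AB→FJK adds K → {A, B, C, F, J, K, L, N}. Minimal: {J, N}⁺ = {F, J, N}; {A, N}⁺ = {A, N}; {A, J}⁺ = {A, F, J} — none reach the full schema.
Any other superkey contains one of these as a subset, so there are no further candidate keys.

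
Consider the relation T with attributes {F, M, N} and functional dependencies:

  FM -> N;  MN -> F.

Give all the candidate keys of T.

(F, M), (M, N)

Attribute M never appears on the right-hand side of any dependency, so M must belong to every candidate key.
{M}⁺ = {M}, which is not all of the schema, so we must add further attributes.
{F, M}⁺: FM→N adds N → {F, M, N}.
{M, N}⁺: MN→F adds F → {F, M, N}.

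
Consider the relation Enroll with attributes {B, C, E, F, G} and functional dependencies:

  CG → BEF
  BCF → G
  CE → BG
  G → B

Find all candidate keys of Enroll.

Attribute C never appears on the right-hand side of any dependency, so C must belong to every candidate key.
{C}⁺ = {C}, which is not all of the schema, so we must add further attributes.
{C, E}⁺: CE→BG adds B, G; CG→BEF adds F → {B, C, E, F, G}. Minimal: {E}⁺ = {E}; {C}⁺ = {C} — none reach the full schema.
{C, G}⁺: CG→BEF adds B, E, F → {B, C, E, F, G}. Minimal: {G}⁺ = {B, G}; {C}⁺ = {C} — none reach the full schema.
{B, C, F}⁺: BCF→G adds G; CG→BEF adds E → {B, C, E, F, G}. Minimal: {C, F}⁺ = {C, F}; {B, F}⁺ = {B, F}; {B, C}⁺ = {B, C} — none reach the full schema.

{C, E}, {C, G}, {B, C, F}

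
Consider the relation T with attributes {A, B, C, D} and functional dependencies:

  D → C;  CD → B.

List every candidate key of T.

Attributes A, D never appear on any right-hand side, so every candidate key must contain {A, D}.
{A, D}⁺ = {A, B, C, D}, which is all of the schema, so {A, D} is the only candidate key.

(A, D)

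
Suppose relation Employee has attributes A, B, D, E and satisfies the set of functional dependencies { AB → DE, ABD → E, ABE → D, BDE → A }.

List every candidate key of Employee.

(A, B), (B, D, E)

Attribute B never appears on the right-hand side of any dependency, so B must belong to every candidate key.
{B}⁺ = {B}, which is not all of the schema, so we must add further attributes.
{A, B}⁺: AB→DE adds D, E → {A, B, D, E}. Minimal: {B}⁺ = {B}; {A}⁺ = {A} — none reach the full schema.
{B, D, E}⁺: BDE→A adds A → {A, B, D, E}. Minimal: {D, E}⁺ = {D, E}; {B, E}⁺ = {B, E}; {B, D}⁺ = {B, D} — none reach the full schema.
Any other superkey contains one of these as a subset, so there are no further candidate keys.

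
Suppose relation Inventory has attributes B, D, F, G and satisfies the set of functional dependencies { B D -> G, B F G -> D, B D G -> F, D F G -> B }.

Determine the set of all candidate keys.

{B, D}⁺: BD→G adds G; BDG→F adds F → {B, D, F, G}. Minimal: {D}⁺ = {D}; {B}⁺ = {B} — none reach the full schema.
{B, F, G}⁺: BFG→D adds D → {B, D, F, G}. Minimal: {F, G}⁺ = {F, G}; {B, G}⁺ = {B, G}; {B, F}⁺ = {B, F} — none reach the full schema.
{D, F, G}⁺: DFG→B adds B → {B, D, F, G}. Minimal: {F, G}⁺ = {F, G}; {D, G}⁺ = {D, G}; {D, F}⁺ = {D, F} — none reach the full schema.

BD, BFG, DFG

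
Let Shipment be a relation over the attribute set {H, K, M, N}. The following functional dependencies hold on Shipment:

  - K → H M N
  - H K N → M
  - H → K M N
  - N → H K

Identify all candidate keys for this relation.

{H}, {K}, {N}

{H}⁺: H→KMN adds K, M, N → {H, K, M, N}.
{K}⁺: K→HMN adds H, M, N → {H, K, M, N}.
{N}⁺: N→HK adds H, K; K→HMN adds M → {H, K, M, N}.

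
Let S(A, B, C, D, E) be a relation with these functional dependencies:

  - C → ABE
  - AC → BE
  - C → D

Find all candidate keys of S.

Attribute C never appears on the right-hand side of any dependency, so C must belong to every candidate key.
{C}⁺ = {A, B, C, D, E}, which is all of the schema, so {C} is the only candidate key.

C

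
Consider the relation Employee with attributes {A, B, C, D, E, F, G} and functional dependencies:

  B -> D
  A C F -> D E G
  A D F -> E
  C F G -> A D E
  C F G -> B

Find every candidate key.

Attributes C, F never appear on any right-hand side, so every candidate key must contain {C, F}.
{C, F}⁺ = {C, F}, which is not all of the schema, so we must add further attributes.
{A, C, F}⁺: ACF→DEG adds D, E, G; CFG→B adds B → {A, B, C, D, E, F, G}. Minimal: {C, F}⁺ = {C, F}; {A, F}⁺ = {A, F}; {A, C}⁺ = {A, C} — none reach the full schema.
{C, F, G}⁺: CFG→ADE adds A, D, E; CFG→B adds B → {A, B, C, D, E, F, G}. Minimal: {F, G}⁺ = {F, G}; {C, G}⁺ = {C, G}; {C, F}⁺ = {C, F} — none reach the full schema.
Any other superkey contains one of these as a subset, so there are no further candidate keys.

ACF; CFG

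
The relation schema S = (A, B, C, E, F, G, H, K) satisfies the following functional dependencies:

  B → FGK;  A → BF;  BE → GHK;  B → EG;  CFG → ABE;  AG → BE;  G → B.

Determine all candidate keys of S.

(A, C), (B, C), (C, G)

Attribute C never appears on the right-hand side of any dependency, so C must belong to every candidate key.
{C}⁺ = {C}, which is not all of the schema, so we must add further attributes.
{A, C}⁺: A→BF adds B, F; B→EG adds E, G; B→FGK adds K; BE→GHK adds H → {A, B, C, E, F, G, H, K}. Minimal: {C}⁺ = {C}; {A}⁺ = {A, B, E, F, G, H, K} — none reach the full schema.
{B, C}⁺: B→FGK adds F, G, K; B→EG adds E; CFG→ABE adds A; BE→GHK adds H → {A, B, C, E, F, G, H, K}. Minimal: {C}⁺ = {C}; {B}⁺ = {B, E, F, G, H, K} — none reach the full schema.
{C, G}⁺: G→B adds B; B→FGK adds F, K; B→EG adds E; CFG→ABE adds A; BE→GHK adds H → {A, B, C, E, F, G, H, K}. Minimal: {G}⁺ = {B, E, F, G, H, K}; {C}⁺ = {C} — none reach the full schema.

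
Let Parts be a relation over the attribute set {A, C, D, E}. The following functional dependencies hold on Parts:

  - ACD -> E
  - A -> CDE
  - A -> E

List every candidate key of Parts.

A

Attribute A never appears on the right-hand side of any dependency, so A must belong to every candidate key.
{A}⁺ = {A, C, D, E}, which is all of the schema, so {A} is the only candidate key.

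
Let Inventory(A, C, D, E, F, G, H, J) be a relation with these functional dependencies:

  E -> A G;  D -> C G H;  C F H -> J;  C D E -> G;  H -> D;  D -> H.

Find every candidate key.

{D, E, F}; {E, F, H}

{D, E, F}⁺: E→AG adds A, G; D→CGH adds C, H; CFH→J adds J → {A, C, D, E, F, G, H, J}. Minimal: {E, F}⁺ = {A, E, F, G}; {D, F}⁺ = {C, D, F, G, H, J}; {D, E}⁺ = {A, C, D, E, G, H} — none reach the full schema.
{E, F, H}⁺: E→AG adds A, G; H→D adds D; D→CGH adds C; CFH→J adds J → {A, C, D, E, F, G, H, J}. Minimal: {F, H}⁺ = {C, D, F, G, H, J}; {E, H}⁺ = {A, C, D, E, G, H}; {E, F}⁺ = {A, E, F, G} — none reach the full schema.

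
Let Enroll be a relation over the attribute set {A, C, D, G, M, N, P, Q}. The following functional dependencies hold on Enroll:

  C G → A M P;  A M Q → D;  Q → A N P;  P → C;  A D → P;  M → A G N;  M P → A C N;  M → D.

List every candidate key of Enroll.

Attribute Q never appears on the right-hand side of any dependency, so Q must belong to every candidate key.
{Q}⁺ = {A, C, N, P, Q}, which is not all of the schema, so we must add further attributes.
{G, Q}⁺: Q→ANP adds A, N, P; P→C adds C; CG→AMP adds M; AMQ→D adds D → {A, C, D, G, M, N, P, Q}.
{M, Q}⁺: Q→ANP adds A, N, P; P→C adds C; M→AGN adds G; M→D adds D → {A, C, D, G, M, N, P, Q}.

{G, Q}, {M, Q}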